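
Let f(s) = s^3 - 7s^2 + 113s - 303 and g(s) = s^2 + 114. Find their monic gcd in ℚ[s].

1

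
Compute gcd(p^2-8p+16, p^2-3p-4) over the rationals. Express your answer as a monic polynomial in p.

Apply the Euclidean algorithm:
  p^2-8p+16 = (p^2-3p-4) + (-5p+20)
  p^2-3p-4 = (-(1/5)p-1/5)(-5p+20) + (0)
Last nonzero remainder: -5p+20. Dividing through by -5 gives the monic gcd p-4.

p-4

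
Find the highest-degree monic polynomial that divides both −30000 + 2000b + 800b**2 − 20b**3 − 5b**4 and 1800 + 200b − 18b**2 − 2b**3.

−100 + b**2

By polynomial division,
  −5b**4 − 20b**3 + 800b**2 + 2000b − 30000 = ((5/2)b − 25/2)(−2b**3 − 18b**2 + 200b + 1800) + (75b**2 − 7500)
  −2b**3 − 18b**2 + 200b + 1800 = (−(2/75)b − 6/25)(75b**2 − 7500) + (0)
Last nonzero remainder: 75b**2 − 7500. Dividing through by 75 gives the monic gcd b**2 − 100.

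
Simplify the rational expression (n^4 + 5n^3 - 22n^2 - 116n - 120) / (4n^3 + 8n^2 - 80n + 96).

(n^3 - n^2 - 16n - 20)/(4n^2 - 16n + 16)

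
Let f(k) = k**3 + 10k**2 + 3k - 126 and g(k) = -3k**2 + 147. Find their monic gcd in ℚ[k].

Repeated division with remainder:
  k**3 + 10k**2 + 3k - 126 = (-(1/3)k - 10/3)(-3k**2 + 147) + (52k + 364)
  -3k**2 + 147 = (-(3/52)k + 21/52)(52k + 364) + (0)
Last nonzero remainder: 52k + 364. Dividing through by 52 gives the monic gcd k + 7.

k + 7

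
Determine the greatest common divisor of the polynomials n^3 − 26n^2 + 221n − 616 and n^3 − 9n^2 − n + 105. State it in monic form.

Repeated division with remainder:
  n^3 − 26n^2 + 221n − 616 = (n^3 − 9n^2 − n + 105) + (−17n^2 + 222n − 721)
  n^3 − 9n^2 − n + 105 = (−(1/17)n − 69/289)(−17n^2 + 222n − 721) + ((2772/289)n − 19404/289)
  −17n^2 + 222n − 721 = (−(4913/2772)n + 29767/2772)((2772/289)n − 19404/289) + (0)
Last nonzero remainder: (2772/289)n − 19404/289. Dividing through by 2772/289 gives the monic gcd n − 7.

n − 7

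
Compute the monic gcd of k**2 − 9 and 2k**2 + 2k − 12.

k + 3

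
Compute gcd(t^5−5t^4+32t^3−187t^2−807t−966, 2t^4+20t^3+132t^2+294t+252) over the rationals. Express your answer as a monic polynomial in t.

Euclidean algorithm in ℚ[t]:
  t^5−5t^4+32t^3−187t^2−807t−966 = ((1/2)t−15/2)(2t^4+20t^3+132t^2+294t+252) + (116t^3+656t^2+1272t+924)
  2t^4+20t^3+132t^2+294t+252 = ((1/58)t+63/841)(116t^3+656t^2+1272t+924) + ((51240/841)t^2+(153720/841)t+153720/841)
  116t^3+656t^2+1272t+924 = ((24389/12810)t+9251/1830)((51240/841)t^2+(153720/841)t+153720/841) + (0)
Last nonzero remainder: (51240/841)t^2+(153720/841)t+153720/841. Dividing through by 51240/841 gives the monic gcd t^2+3t+3.

t^2+3t+3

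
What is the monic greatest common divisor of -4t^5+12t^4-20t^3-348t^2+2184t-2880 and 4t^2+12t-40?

t^2+3t-10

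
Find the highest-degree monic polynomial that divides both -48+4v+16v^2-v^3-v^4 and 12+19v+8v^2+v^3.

Apply the Euclidean algorithm:
  -v^4-v^3+16v^2+4v-48 = (-v+7)(v^3+8v^2+19v+12) + (-21v^2-117v-132)
  v^3+8v^2+19v+12 = (-(1/21)v-17/147)(-21v^2-117v-132) + (-(40/49)v-160/49)
  -21v^2-117v-132 = ((1029/40)v+1617/40)(-(40/49)v-160/49) + (0)
Last nonzero remainder: -(40/49)v-160/49. Dividing through by -40/49 gives the monic gcd v+4.

4+v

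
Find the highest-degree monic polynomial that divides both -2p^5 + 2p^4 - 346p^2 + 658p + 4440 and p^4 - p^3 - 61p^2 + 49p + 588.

p^2 - p - 12

Repeated division with remainder:
  -2p^5 + 2p^4 - 346p^2 + 658p + 4440 = (-2p)(p^4 - p^3 - 61p^2 + 49p + 588) + (-122p^3 - 248p^2 + 1834p + 4440)
  p^4 - p^3 - 61p^2 + 49p + 588 = (-(1/122)p + 185/7442)(-122p^3 - 248p^2 + 1834p + 4440) + (-(148104/3721)p^2 + (148104/3721)p + 1777248/3721)
  -122p^3 - 248p^2 + 1834p + 4440 = ((226981/74052)p + 688385/74052)(-(148104/3721)p^2 + (148104/3721)p + 1777248/3721) + (0)
Last nonzero remainder: -(148104/3721)p^2 + (148104/3721)p + 1777248/3721. Dividing through by -148104/3721 gives the monic gcd p^2 - p - 12.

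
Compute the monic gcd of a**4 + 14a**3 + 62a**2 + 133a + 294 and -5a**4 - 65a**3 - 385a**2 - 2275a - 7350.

a**2 + 13a + 42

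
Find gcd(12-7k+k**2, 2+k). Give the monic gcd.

1

By polynomial division,
  k**2-7k+12 = (k-9)(k+2) + (30)
  k+2 = ((1/30)k+1/15)(30) + (0)
The last nonzero remainder is the constant 30, so the polynomials are coprime and gcd = 1.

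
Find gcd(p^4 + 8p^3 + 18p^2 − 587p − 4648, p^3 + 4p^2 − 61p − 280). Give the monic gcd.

By polynomial division,
  p^4 + 8p^3 + 18p^2 − 587p − 4648 = (p + 4)(p^3 + 4p^2 − 61p − 280) + (63p^2 − 63p − 3528)
  p^3 + 4p^2 − 61p − 280 = ((1/63)p + 5/63)(63p^2 − 63p − 3528) + (0)
Last nonzero remainder: 63p^2 − 63p − 3528. Dividing through by 63 gives the monic gcd p^2 − p − 56.

p^2 − p − 56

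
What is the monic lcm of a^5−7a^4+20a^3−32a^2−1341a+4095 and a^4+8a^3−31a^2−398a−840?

Euclidean algorithm in ℚ[a]:
  a^5−7a^4+20a^3−32a^2−1341a+4095 = (a−15)(a^4+8a^3−31a^2−398a−840) + (171a^3−99a^2−6471a−8505)
  a^4+8a^3−31a^2−398a−840 = ((1/171)a+163/3249)(171a^3−99a^2−6471a−8505) + ((4263/361)a^2−(8526/361)a−149205/361)
  171a^3−99a^2−6471a−8505 = ((20577/1421)a+29241/1421)((4263/361)a^2−(8526/361)a−149205/361) + (0)
Last nonzero remainder: (4263/361)a^2−(8526/361)a−149205/361. Dividing through by 4263/361 gives the monic gcd a^2−2a−35.
Then lcm(f, g) = f·g / gcd(f, g); expanding and making the result monic gives the answer.

a^7+3a^6−26a^5−1181a^3−10083a^2+8766a+98280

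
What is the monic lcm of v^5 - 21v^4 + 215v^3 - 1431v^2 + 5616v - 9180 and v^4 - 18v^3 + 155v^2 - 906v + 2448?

v^6 - 29v^5 + 383v^4 - 3151v^3 + 17064v^2 - 54108v + 73440

Apply the Euclidean algorithm:
  v^5 - 21v^4 + 215v^3 - 1431v^2 + 5616v - 9180 = (v - 3)(v^4 - 18v^3 + 155v^2 - 906v + 2448) + (6v^3 - 60v^2 + 450v - 1836)
  v^4 - 18v^3 + 155v^2 - 906v + 2448 = ((1/6)v - 4/3)(6v^3 - 60v^2 + 450v - 1836) + (0)
Last nonzero remainder: 6v^3 - 60v^2 + 450v - 1836. Dividing through by 6 gives the monic gcd v^3 - 10v^2 + 75v - 306.
Then lcm(f, g) = f·g / gcd(f, g); expanding and making the result monic gives the answer.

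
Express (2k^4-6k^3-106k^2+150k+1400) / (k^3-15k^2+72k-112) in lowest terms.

(2k^3+8k^2-50k-200)/(k^2-8k+16)

Euclidean algorithm in ℚ[k]:
  2k^4-6k^3-106k^2+150k+1400 = (2k+24)(k^3-15k^2+72k-112) + (110k^2-1354k+4088)
  k^3-15k^2+72k-112 = ((1/110)k-74/3025)(110k^2-1354k+4088) + ((5184/3025)k-36288/3025)
  110k^2-1354k+4088 = ((166375/2592)k-220825/648)((5184/3025)k-36288/3025) + (0)
Last nonzero remainder: (5184/3025)k-36288/3025. Dividing through by 5184/3025 gives the monic gcd k-7.
Cancel k-7 from numerator and denominator to get the reduced form.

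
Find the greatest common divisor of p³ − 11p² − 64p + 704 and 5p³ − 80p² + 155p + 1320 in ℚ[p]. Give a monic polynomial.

Euclidean algorithm in ℚ[p]:
  p³ − 11p² − 64p + 704 = (1/5)(5p³ − 80p² + 155p + 1320) + (5p² − 95p + 440)
  5p³ − 80p² + 155p + 1320 = (p + 3)(5p² − 95p + 440) + (0)
Last nonzero remainder: 5p² − 95p + 440. Dividing through by 5 gives the monic gcd p² − 19p + 88.

p² − 19p + 88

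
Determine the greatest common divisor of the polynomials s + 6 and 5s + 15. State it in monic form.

1

Euclidean algorithm in ℚ[s]:
  s + 6 = (1/5)(5s + 15) + (3)
  5s + 15 = ((5/3)s + 5)(3) + (0)
The last nonzero remainder is the constant 3, so the polynomials are coprime and gcd = 1.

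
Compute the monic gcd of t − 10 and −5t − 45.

1

Apply the Euclidean algorithm:
  t − 10 = (−1/5)(−5t − 45) + (−19)
  −5t − 45 = ((5/19)t + 45/19)(−19) + (0)
The last nonzero remainder is the constant −19, so the polynomials are coprime and gcd = 1.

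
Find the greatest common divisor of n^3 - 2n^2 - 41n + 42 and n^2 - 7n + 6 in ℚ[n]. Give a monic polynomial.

n - 1

Euclidean algorithm in ℚ[n]:
  n^3 - 2n^2 - 41n + 42 = (n + 5)(n^2 - 7n + 6) + (-12n + 12)
  n^2 - 7n + 6 = (-(1/12)n + 1/2)(-12n + 12) + (0)
Last nonzero remainder: -12n + 12. Dividing through by -12 gives the monic gcd n - 1.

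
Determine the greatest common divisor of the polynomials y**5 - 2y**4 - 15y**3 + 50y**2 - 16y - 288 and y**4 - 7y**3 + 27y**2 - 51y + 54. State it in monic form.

y**2 - 4y + 9

Apply the Euclidean algorithm:
  y**5 - 2y**4 - 15y**3 + 50y**2 - 16y - 288 = (y + 5)(y**4 - 7y**3 + 27y**2 - 51y + 54) + (-7y**3 - 34y**2 + 185y - 558)
  y**4 - 7y**3 + 27y**2 - 51y + 54 = (-(1/7)y + 83/49)(-7y**3 - 34y**2 + 185y - 558) + ((5440/49)y**2 - (21760/49)y + 48960/49)
  -7y**3 - 34y**2 + 185y - 558 = (-(343/5440)y - 1519/2720)((5440/49)y**2 - (21760/49)y + 48960/49) + (0)
Last nonzero remainder: (5440/49)y**2 - (21760/49)y + 48960/49. Dividing through by 5440/49 gives the monic gcd y**2 - 4y + 9.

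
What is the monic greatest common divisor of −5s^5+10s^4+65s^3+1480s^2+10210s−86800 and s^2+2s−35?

Apply the Euclidean algorithm:
  −5s^5+10s^4+65s^3+1480s^2+10210s−86800 = (−5s^3+20s^2−150s+2480)(s^2+2s−35) + (0)
The last nonzero remainder s^2+2s−35 is already monic.

s^2+2s−35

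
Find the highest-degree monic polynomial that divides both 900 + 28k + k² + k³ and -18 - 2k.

Euclidean algorithm in ℚ[k]:
  k³ + k² + 28k + 900 = (-(1/2)k² + 4k - 50)(-2k - 18) + (0)
Last nonzero remainder: -2k - 18. Dividing through by -2 gives the monic gcd k + 9.

9 + k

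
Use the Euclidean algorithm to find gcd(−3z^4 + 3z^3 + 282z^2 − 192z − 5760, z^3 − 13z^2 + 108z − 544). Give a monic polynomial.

z − 8

By polynomial division,
  −3z^4 + 3z^3 + 282z^2 − 192z − 5760 = (−3z − 36)(z^3 − 13z^2 + 108z − 544) + (138z^2 + 2064z − 25344)
  z^3 − 13z^2 + 108z − 544 = ((1/138)z − 643/3174)(138z^2 + 2064z − 25344) + ((375476/529)z − 3003808/529)
  138z^2 + 2064z − 25344 = ((36501/187738)z + 418968/93869)((375476/529)z − 3003808/529) + (0)
Last nonzero remainder: (375476/529)z − 3003808/529. Dividing through by 375476/529 gives the monic gcd z − 8.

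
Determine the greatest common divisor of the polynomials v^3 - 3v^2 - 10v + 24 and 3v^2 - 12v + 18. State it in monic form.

1

By polynomial division,
  v^3 - 3v^2 - 10v + 24 = ((1/3)v + 1/3)(3v^2 - 12v + 18) + (-12v + 18)
  3v^2 - 12v + 18 = (-(1/4)v + 5/8)(-12v + 18) + (27/4)
  -12v + 18 = (-(16/9)v + 8/3)(27/4) + (0)
The last nonzero remainder is the constant 27/4, so the polynomials are coprime and gcd = 1.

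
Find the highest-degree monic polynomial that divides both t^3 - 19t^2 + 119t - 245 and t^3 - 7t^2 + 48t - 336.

Euclidean algorithm in ℚ[t]:
  t^3 - 19t^2 + 119t - 245 = (t^3 - 7t^2 + 48t - 336) + (-12t^2 + 71t + 91)
  t^3 - 7t^2 + 48t - 336 = (-(1/12)t + 13/144)(-12t^2 + 71t + 91) + ((7081/144)t - 49567/144)
  -12t^2 + 71t + 91 = (-(1728/7081)t - 1872/7081)((7081/144)t - 49567/144) + (0)
Last nonzero remainder: (7081/144)t - 49567/144. Dividing through by 7081/144 gives the monic gcd t - 7.

t - 7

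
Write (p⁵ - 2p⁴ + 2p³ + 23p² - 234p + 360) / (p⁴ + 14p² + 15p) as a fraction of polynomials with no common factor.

(p³ - p² - 14p + 24)/(p² + p)

Apply the Euclidean algorithm:
  p⁵ - 2p⁴ + 2p³ + 23p² - 234p + 360 = (p - 2)(p⁴ + 14p² + 15p) + (-12p³ + 36p² - 204p + 360)
  p⁴ + 14p² + 15p = (-(1/12)p - 1/4)(-12p³ + 36p² - 204p + 360) + (6p² - 6p + 90)
  -12p³ + 36p² - 204p + 360 = (-2p + 4)(6p² - 6p + 90) + (0)
Last nonzero remainder: 6p² - 6p + 90. Dividing through by 6 gives the monic gcd p² - p + 15.
Cancel p² - p + 15 from numerator and denominator to get the reduced form.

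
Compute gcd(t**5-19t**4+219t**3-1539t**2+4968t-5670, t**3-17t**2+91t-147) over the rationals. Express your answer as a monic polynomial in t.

t**2-10t+21

Apply the Euclidean algorithm:
  t**5-19t**4+219t**3-1539t**2+4968t-5670 = (t**2-2t+94)(t**3-17t**2+91t-147) + (388t**2-3880t+8148)
  t**3-17t**2+91t-147 = ((1/388)t-7/388)(388t**2-3880t+8148) + (0)
Last nonzero remainder: 388t**2-3880t+8148. Dividing through by 388 gives the monic gcd t**2-10t+21.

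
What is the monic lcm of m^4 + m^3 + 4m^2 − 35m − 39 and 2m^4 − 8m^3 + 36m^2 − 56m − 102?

m^6 − m^5 + 19m^4 − 26m^3 + 99m^2 − 517m − 663

By polynomial division,
  m^4 + m^3 + 4m^2 − 35m − 39 = (1/2)(2m^4 − 8m^3 + 36m^2 − 56m − 102) + (5m^3 − 14m^2 − 7m + 12)
  2m^4 − 8m^3 + 36m^2 − 56m − 102 = ((2/5)m − 12/25)(5m^3 − 14m^2 − 7m + 12) + ((802/25)m^2 − (1604/25)m − 2406/25)
  5m^3 − 14m^2 − 7m + 12 = ((125/802)m − 50/401)((802/25)m^2 − (1604/25)m − 2406/25) + (0)
Last nonzero remainder: (802/25)m^2 − (1604/25)m − 2406/25. Dividing through by 802/25 gives the monic gcd m^2 − 2m − 3.
Then lcm(f, g) = f·g / gcd(f, g); expanding and making the result monic gives the answer.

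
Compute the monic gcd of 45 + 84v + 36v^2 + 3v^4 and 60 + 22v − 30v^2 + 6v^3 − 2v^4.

Euclidean algorithm in ℚ[v]:
  3v^4 + 36v^2 + 84v + 45 = (−3/2)(−2v^4 + 6v^3 − 30v^2 + 22v + 60) + (9v^3 − 9v^2 + 117v + 135)
  −2v^4 + 6v^3 − 30v^2 + 22v + 60 = (−(2/9)v + 4/9)(9v^3 − 9v^2 + 117v + 135) + (0)
Last nonzero remainder: 9v^3 − 9v^2 + 117v + 135. Dividing through by 9 gives the monic gcd v^3 − v^2 + 13v + 15.

15 + 13v − v^2 + v^3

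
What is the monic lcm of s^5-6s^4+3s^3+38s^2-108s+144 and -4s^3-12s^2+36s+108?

s^6-3s^5-15s^4+47s^3+6s^2-180s+432

Repeated division with remainder:
  s^5-6s^4+3s^3+38s^2-108s+144 = (-(1/4)s^2+(9/4)s-39/4)(-4s^3-12s^2+36s+108) + (-133s^2+1197)
  -4s^3-12s^2+36s+108 = ((4/133)s+12/133)(-133s^2+1197) + (0)
Last nonzero remainder: -133s^2+1197. Dividing through by -133 gives the monic gcd s^2-9.
Then lcm(f, g) = f·g / gcd(f, g); expanding and making the result monic gives the answer.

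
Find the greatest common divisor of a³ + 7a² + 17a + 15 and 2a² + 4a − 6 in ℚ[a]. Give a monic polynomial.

a + 3

By polynomial division,
  a³ + 7a² + 17a + 15 = ((1/2)a + 5/2)(2a² + 4a − 6) + (10a + 30)
  2a² + 4a − 6 = ((1/5)a − 1/5)(10a + 30) + (0)
Last nonzero remainder: 10a + 30. Dividing through by 10 gives the monic gcd a + 3.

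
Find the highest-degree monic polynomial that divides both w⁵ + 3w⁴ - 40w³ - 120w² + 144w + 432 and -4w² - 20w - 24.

w² + 5w + 6

Repeated division with remainder:
  w⁵ + 3w⁴ - 40w³ - 120w² + 144w + 432 = (-(1/4)w³ + (1/2)w² + 9w - 18)(-4w² - 20w - 24) + (0)
Last nonzero remainder: -4w² - 20w - 24. Dividing through by -4 gives the monic gcd w² + 5w + 6.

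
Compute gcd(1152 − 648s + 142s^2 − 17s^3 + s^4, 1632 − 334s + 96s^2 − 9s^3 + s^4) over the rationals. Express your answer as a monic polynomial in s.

Euclidean algorithm in ℚ[s]:
  s^4 − 17s^3 + 142s^2 − 648s + 1152 = (s^4 − 9s^3 + 96s^2 − 334s + 1632) + (−8s^3 + 46s^2 − 314s − 480)
  s^4 − 9s^3 + 96s^2 − 334s + 1632 = (−(1/8)s + 13/32)(−8s^3 + 46s^2 − 314s − 480) + ((609/16)s^2 − (4263/16)s + 1827)
  −8s^3 + 46s^2 − 314s − 480 = (−(128/609)s − 160/609)((609/16)s^2 − (4263/16)s + 1827) + (0)
Last nonzero remainder: (609/16)s^2 − (4263/16)s + 1827. Dividing through by 609/16 gives the monic gcd s^2 − 7s + 48.

48 − 7s + s^2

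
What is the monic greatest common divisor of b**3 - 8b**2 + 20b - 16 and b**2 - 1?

Apply the Euclidean algorithm:
  b**3 - 8b**2 + 20b - 16 = (b - 8)(b**2 - 1) + (21b - 24)
  b**2 - 1 = ((1/21)b + 8/147)(21b - 24) + (15/49)
  21b - 24 = ((343/5)b - 392/5)(15/49) + (0)
The last nonzero remainder is the constant 15/49, so the polynomials are coprime and gcd = 1.

1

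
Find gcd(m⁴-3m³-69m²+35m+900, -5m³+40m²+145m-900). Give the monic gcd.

m³-8m²-29m+180

By polynomial division,
  m⁴-3m³-69m²+35m+900 = (-(1/5)m-1)(-5m³+40m²+145m-900) + (0)
Last nonzero remainder: -5m³+40m²+145m-900. Dividing through by -5 gives the monic gcd m³-8m²-29m+180.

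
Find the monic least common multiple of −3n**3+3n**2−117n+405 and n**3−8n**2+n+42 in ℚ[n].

n**5−6n**4+30n**3−316n**2+129n+1890

Euclidean algorithm in ℚ[n]:
  −3n**3+3n**2−117n+405 = (−3)(n**3−8n**2+n+42) + (−21n**2−114n+531)
  n**3−8n**2+n+42 = (−(1/21)n+94/147)(−21n**2−114n+531) + ((4860/49)n−14580/49)
  −21n**2−114n+531 = (−(343/1620)n−2891/1620)((4860/49)n−14580/49) + (0)
Last nonzero remainder: (4860/49)n−14580/49. Dividing through by 4860/49 gives the monic gcd n−3.
Then lcm(f, g) = f·g / gcd(f, g); expanding and making the result monic gives the answer.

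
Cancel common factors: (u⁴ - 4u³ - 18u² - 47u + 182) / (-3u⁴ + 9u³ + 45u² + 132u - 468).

By polynomial division,
  u⁴ - 4u³ - 18u² - 47u + 182 = (-1/3)(-3u⁴ + 9u³ + 45u² + 132u - 468) + (-u³ - 3u² - 3u + 26)
  -3u⁴ + 9u³ + 45u² + 132u - 468 = (3u - 18)(-u³ - 3u² - 3u + 26) + (0)
Last nonzero remainder: -u³ - 3u² - 3u + 26. Dividing through by -1 gives the monic gcd u³ + 3u² + 3u - 26.
Cancel u³ + 3u² + 3u - 26 from numerator and denominator to get the reduced form.

(-u + 7)/(3u - 18)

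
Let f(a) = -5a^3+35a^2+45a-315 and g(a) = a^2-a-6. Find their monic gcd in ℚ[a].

Apply the Euclidean algorithm:
  -5a^3+35a^2+45a-315 = (-5a+30)(a^2-a-6) + (45a-135)
  a^2-a-6 = ((1/45)a+2/45)(45a-135) + (0)
Last nonzero remainder: 45a-135. Dividing through by 45 gives the monic gcd a-3.

a-3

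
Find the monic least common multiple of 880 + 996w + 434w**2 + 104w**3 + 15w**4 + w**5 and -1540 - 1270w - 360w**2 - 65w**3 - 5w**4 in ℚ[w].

Euclidean algorithm in ℚ[w]:
  w**5 + 15w**4 + 104w**3 + 434w**2 + 996w + 880 = (-(1/5)w - 2/5)(-5w**4 - 65w**3 - 360w**2 - 1270w - 1540) + (6w**3 + 36w**2 + 180w + 264)
  -5w**4 - 65w**3 - 360w**2 - 1270w - 1540 = (-(5/6)w - 35/6)(6w**3 + 36w**2 + 180w + 264) + (0)
Last nonzero remainder: 6w**3 + 36w**2 + 180w + 264. Dividing through by 6 gives the monic gcd w**3 + 6w**2 + 30w + 44.
Then lcm(f, g) = f·g / gcd(f, g); expanding and making the result monic gives the answer.

6160 + 7852w + 4034w**2 + 1162w**3 + 209w**4 + 22w**5 + w**6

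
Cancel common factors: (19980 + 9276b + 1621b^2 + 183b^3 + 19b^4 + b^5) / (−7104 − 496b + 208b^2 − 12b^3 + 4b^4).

By polynomial division,
  b^5 + 19b^4 + 183b^3 + 1621b^2 + 9276b + 19980 = ((1/4)b + 11/2)(4b^4 − 12b^3 + 208b^2 − 496b − 7104) + (197b^3 + 601b^2 + 13780b + 59052)
  4b^4 − 12b^3 + 208b^2 − 496b − 7104 = ((4/197)b − 4768/38809)(197b^3 + 601b^2 + 13780b + 59052) + ((79200/38809)b^2 − (79200/38809)b + 5860800/38809)
  197b^3 + 601b^2 + 13780b + 59052 = ((7645373/79200)b + 5161597/13200)((79200/38809)b^2 − (79200/38809)b + 5860800/38809) + (0)
Last nonzero remainder: (79200/38809)b^2 − (79200/38809)b + 5860800/38809. Dividing through by 79200/38809 gives the monic gcd b^2 − b + 74.
Cancel b^2 − b + 74 from numerator and denominator to get the reduced form.

(270 + 129b + 20b^2 + b^3)/(−96 − 8b + 4b^2)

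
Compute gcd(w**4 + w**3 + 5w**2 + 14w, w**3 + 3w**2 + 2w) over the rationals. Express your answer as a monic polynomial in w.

w**2 + 2w

Repeated division with remainder:
  w**4 + w**3 + 5w**2 + 14w = (w - 2)(w**3 + 3w**2 + 2w) + (9w**2 + 18w)
  w**3 + 3w**2 + 2w = ((1/9)w + 1/9)(9w**2 + 18w) + (0)
Last nonzero remainder: 9w**2 + 18w. Dividing through by 9 gives the monic gcd w**2 + 2w.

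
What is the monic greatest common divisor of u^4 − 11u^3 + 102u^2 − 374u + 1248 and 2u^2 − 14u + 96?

u^2 − 7u + 48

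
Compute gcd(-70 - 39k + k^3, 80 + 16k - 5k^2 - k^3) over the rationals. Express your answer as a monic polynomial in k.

5 + k

By polynomial division,
  k^3 - 39k - 70 = (-1)(-k^3 - 5k^2 + 16k + 80) + (-5k^2 - 23k + 10)
  -k^3 - 5k^2 + 16k + 80 = ((1/5)k + 2/25)(-5k^2 - 23k + 10) + ((396/25)k + 396/5)
  -5k^2 - 23k + 10 = (-(125/396)k + 25/198)((396/25)k + 396/5) + (0)
Last nonzero remainder: (396/25)k + 396/5. Dividing through by 396/25 gives the monic gcd k + 5.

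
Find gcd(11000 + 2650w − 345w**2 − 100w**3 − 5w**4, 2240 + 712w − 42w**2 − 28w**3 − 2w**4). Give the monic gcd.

Repeated division with remainder:
  −5w**4 − 100w**3 − 345w**2 + 2650w + 11000 = (5/2)(−2w**4 − 28w**3 − 42w**2 + 712w + 2240) + (−30w**3 − 240w**2 + 870w + 5400)
  −2w**4 − 28w**3 − 42w**2 + 712w + 2240 = ((1/15)w + 2/5)(−30w**3 − 240w**2 + 870w + 5400) + (−4w**2 + 4w + 80)
  −30w**3 − 240w**2 + 870w + 5400 = ((15/2)w + 135/2)(−4w**2 + 4w + 80) + (0)
Last nonzero remainder: −4w**2 + 4w + 80. Dividing through by −4 gives the monic gcd w**2 − w − 20.

−20 − w + w**2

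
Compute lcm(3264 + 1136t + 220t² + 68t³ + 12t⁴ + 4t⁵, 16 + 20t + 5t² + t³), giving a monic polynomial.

816 + 1100t + 339t² + 72t³ + 20t⁴ + 4t⁵ + t⁶

Euclidean algorithm in ℚ[t]:
  4t⁵ + 12t⁴ + 68t³ + 220t² + 1136t + 3264 = (4t² - 8t + 28)(t³ + 5t² + 20t + 16) + (176t² + 704t + 2816)
  t³ + 5t² + 20t + 16 = ((1/176)t + 1/176)(176t² + 704t + 2816) + (0)
Last nonzero remainder: 176t² + 704t + 2816. Dividing through by 176 gives the monic gcd t² + 4t + 16.
Then lcm(f, g) = f·g / gcd(f, g); expanding and making the result monic gives the answer.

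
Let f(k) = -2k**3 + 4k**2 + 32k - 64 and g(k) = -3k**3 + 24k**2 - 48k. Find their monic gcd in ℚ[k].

Euclidean algorithm in ℚ[k]:
  -2k**3 + 4k**2 + 32k - 64 = (2/3)(-3k**3 + 24k**2 - 48k) + (-12k**2 + 64k - 64)
  -3k**3 + 24k**2 - 48k = ((1/4)k - 2/3)(-12k**2 + 64k - 64) + ((32/3)k - 128/3)
  -12k**2 + 64k - 64 = (-(9/8)k + 3/2)((32/3)k - 128/3) + (0)
Last nonzero remainder: (32/3)k - 128/3. Dividing through by 32/3 gives the monic gcd k - 4.

k - 4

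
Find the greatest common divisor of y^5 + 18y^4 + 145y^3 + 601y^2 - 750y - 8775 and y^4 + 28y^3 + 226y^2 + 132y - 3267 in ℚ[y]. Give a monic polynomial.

Euclidean algorithm in ℚ[y]:
  y^5 + 18y^4 + 145y^3 + 601y^2 - 750y - 8775 = (y - 10)(y^4 + 28y^3 + 226y^2 + 132y - 3267) + (199y^3 + 2729y^2 + 3837y - 41445)
  y^4 + 28y^3 + 226y^2 + 132y - 3267 = ((1/199)y + 2843/39601)(199y^3 + 2729y^2 + 3837y - 41445) + ((427716/39601)y^2 + (2566296/39601)y - 11548332/39601)
  199y^3 + 2729y^2 + 3837y - 41445 = ((7880599/427716)y + 60787535/427716)((427716/39601)y^2 + (2566296/39601)y - 11548332/39601) + (0)
Last nonzero remainder: (427716/39601)y^2 + (2566296/39601)y - 11548332/39601. Dividing through by 427716/39601 gives the monic gcd y^2 + 6y - 27.

y^2 + 6y - 27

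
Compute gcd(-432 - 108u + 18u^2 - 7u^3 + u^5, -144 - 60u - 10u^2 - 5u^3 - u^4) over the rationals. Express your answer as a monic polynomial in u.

Repeated division with remainder:
  u^5 - 7u^3 + 18u^2 - 108u - 432 = (-u + 5)(-u^4 - 5u^3 - 10u^2 - 60u - 144) + (8u^3 + 8u^2 + 48u + 288)
  -u^4 - 5u^3 - 10u^2 - 60u - 144 = (-(1/8)u - 1/2)(8u^3 + 8u^2 + 48u + 288) + (0)
Last nonzero remainder: 8u^3 + 8u^2 + 48u + 288. Dividing through by 8 gives the monic gcd u^3 + u^2 + 6u + 36.

36 + 6u + u^2 + u^3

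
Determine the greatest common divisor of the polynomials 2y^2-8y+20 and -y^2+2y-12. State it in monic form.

Repeated division with remainder:
  2y^2-8y+20 = (-2)(-y^2+2y-12) + (-4y-4)
  -y^2+2y-12 = ((1/4)y-3/4)(-4y-4) + (-15)
  -4y-4 = ((4/15)y+4/15)(-15) + (0)
The last nonzero remainder is the constant -15, so the polynomials are coprime and gcd = 1.

1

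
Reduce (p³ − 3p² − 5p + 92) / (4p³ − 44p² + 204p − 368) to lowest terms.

(p + 4)/(4p − 16)

By polynomial division,
  p³ − 3p² − 5p + 92 = (1/4)(4p³ − 44p² + 204p − 368) + (8p² − 56p + 184)
  4p³ − 44p² + 204p − 368 = ((1/2)p − 2)(8p² − 56p + 184) + (0)
Last nonzero remainder: 8p² − 56p + 184. Dividing through by 8 gives the monic gcd p² − 7p + 23.
Cancel p² − 7p + 23 from numerator and denominator to get the reduced form.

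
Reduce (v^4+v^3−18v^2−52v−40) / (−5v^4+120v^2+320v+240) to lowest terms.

(−v+5)/(5v−30)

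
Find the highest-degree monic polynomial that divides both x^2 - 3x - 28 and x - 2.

Euclidean algorithm in ℚ[x]:
  x^2 - 3x - 28 = (x - 1)(x - 2) + (-30)
  x - 2 = (-(1/30)x + 1/15)(-30) + (0)
The last nonzero remainder is the constant -30, so the polynomials are coprime and gcd = 1.

1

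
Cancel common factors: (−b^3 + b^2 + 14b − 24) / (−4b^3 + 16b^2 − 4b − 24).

(b + 4)/(4b + 4)

By polynomial division,
  −b^3 + b^2 + 14b − 24 = (1/4)(−4b^3 + 16b^2 − 4b − 24) + (−3b^2 + 15b − 18)
  −4b^3 + 16b^2 − 4b − 24 = ((4/3)b + 4/3)(−3b^2 + 15b − 18) + (0)
Last nonzero remainder: −3b^2 + 15b − 18. Dividing through by −3 gives the monic gcd b^2 − 5b + 6.
Cancel b^2 − 5b + 6 from numerator and denominator to get the reduced form.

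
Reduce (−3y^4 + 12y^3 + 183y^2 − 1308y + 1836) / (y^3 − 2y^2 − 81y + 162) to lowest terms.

(−3y^2 + 33y − 102)/(y − 9)

Apply the Euclidean algorithm:
  −3y^4 + 12y^3 + 183y^2 − 1308y + 1836 = (−3y + 6)(y^3 − 2y^2 − 81y + 162) + (−48y^2 − 336y + 864)
  y^3 − 2y^2 − 81y + 162 = (−(1/48)y + 3/16)(−48y^2 − 336y + 864) + (0)
Last nonzero remainder: −48y^2 − 336y + 864. Dividing through by −48 gives the monic gcd y^2 + 7y − 18.
Cancel y^2 + 7y − 18 from numerator and denominator to get the reduced form.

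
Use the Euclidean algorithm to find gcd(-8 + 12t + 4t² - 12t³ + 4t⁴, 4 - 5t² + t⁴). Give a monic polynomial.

2 - t - 2t² + t³

Apply the Euclidean algorithm:
  4t⁴ - 12t³ + 4t² + 12t - 8 = (4)(t⁴ - 5t² + 4) + (-12t³ + 24t² + 12t - 24)
  t⁴ - 5t² + 4 = (-(1/12)t - 1/6)(-12t³ + 24t² + 12t - 24) + (0)
Last nonzero remainder: -12t³ + 24t² + 12t - 24. Dividing through by -12 gives the monic gcd t³ - 2t² - t + 2.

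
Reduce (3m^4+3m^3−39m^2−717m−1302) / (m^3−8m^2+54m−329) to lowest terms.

Repeated division with remainder:
  3m^4+3m^3−39m^2−717m−1302 = (3m+27)(m^3−8m^2+54m−329) + (15m^2−1188m+7581)
  m^3−8m^2+54m−329 = ((1/15)m+356/75)(15m^2−1188m+7581) + ((129691/25)m−907837/25)
  15m^2−1188m+7581 = ((375/129691)m−27075/129691)((129691/25)m−907837/25) + (0)
Last nonzero remainder: (129691/25)m−907837/25. Dividing through by 129691/25 gives the monic gcd m−7.
Cancel m−7 from numerator and denominator to get the reduced form.

(3m^3+24m^2+129m+186)/(m^2−m+47)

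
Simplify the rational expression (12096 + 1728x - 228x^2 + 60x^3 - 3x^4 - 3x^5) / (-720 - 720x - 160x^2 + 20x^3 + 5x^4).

By polynomial division,
  -3x^5 - 3x^4 + 60x^3 - 228x^2 + 1728x + 12096 = (-(3/5)x + 9/5)(5x^4 + 20x^3 - 160x^2 - 720x - 720) + (-72x^3 - 372x^2 + 2592x + 13392)
  5x^4 + 20x^3 - 160x^2 - 720x - 720 = (-(5/72)x + 35/432)(-72x^3 - 372x^2 + 2592x + 13392) + ((1805/36)x^2 - 1805)
  -72x^3 - 372x^2 + 2592x + 13392 = (-(2592/1805)x - 13392/1805)((1805/36)x^2 - 1805) + (0)
Last nonzero remainder: (1805/36)x^2 - 1805. Dividing through by 1805/36 gives the monic gcd x^2 - 36.
Cancel x^2 - 36 from numerator and denominator to get the reduced form.

(-336 - 48x - 3x^2 - 3x^3)/(20 + 20x + 5x^2)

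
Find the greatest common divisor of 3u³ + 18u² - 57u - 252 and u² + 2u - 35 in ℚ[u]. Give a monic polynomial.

By polynomial division,
  3u³ + 18u² - 57u - 252 = (3u + 12)(u² + 2u - 35) + (24u + 168)
  u² + 2u - 35 = ((1/24)u - 5/24)(24u + 168) + (0)
Last nonzero remainder: 24u + 168. Dividing through by 24 gives the monic gcd u + 7.

u + 7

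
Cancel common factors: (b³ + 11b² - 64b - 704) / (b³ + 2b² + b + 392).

By polynomial division,
  b³ + 11b² - 64b - 704 = (b³ + 2b² + b + 392) + (9b² - 65b - 1096)
  b³ + 2b² + b + 392 = ((1/9)b + 83/81)(9b² - 65b - 1096) + ((15340/81)b + 122720/81)
  9b² - 65b - 1096 = ((729/15340)b - 11097/15340)((15340/81)b + 122720/81) + (0)
Last nonzero remainder: (15340/81)b + 122720/81. Dividing through by 15340/81 gives the monic gcd b + 8.
Cancel b + 8 from numerator and denominator to get the reduced form.

(b² + 3b - 88)/(b² - 6b + 49)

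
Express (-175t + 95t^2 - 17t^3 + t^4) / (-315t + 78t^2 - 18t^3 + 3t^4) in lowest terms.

Repeated division with remainder:
  t^4 - 17t^3 + 95t^2 - 175t = (1/3)(3t^4 - 18t^3 + 78t^2 - 315t) + (-11t^3 + 69t^2 - 70t)
  3t^4 - 18t^3 + 78t^2 - 315t = (-(3/11)t - 9/121)(-11t^3 + 69t^2 - 70t) + ((7749/121)t^2 - (38745/121)t)
  -11t^3 + 69t^2 - 70t = (-(1331/7749)t + 242/1107)((7749/121)t^2 - (38745/121)t) + (0)
Last nonzero remainder: (7749/121)t^2 - (38745/121)t. Dividing through by 7749/121 gives the monic gcd t^2 - 5t.
Cancel t^2 - 5t from numerator and denominator to get the reduced form.

(35 - 12t + t^2)/(63 - 3t + 3t^2)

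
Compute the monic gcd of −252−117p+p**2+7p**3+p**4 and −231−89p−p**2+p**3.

By polynomial division,
  p**4+7p**3+p**2−117p−252 = (p+8)(p**3−p**2−89p−231) + (98p**2+826p+1596)
  p**3−p**2−89p−231 = ((1/98)p−33/343)(98p**2+826p+1596) + (−(1265/49)p−3795/49)
  98p**2+826p+1596 = (−(4802/1265)p−26068/1265)(−(1265/49)p−3795/49) + (0)
Last nonzero remainder: −(1265/49)p−3795/49. Dividing through by −1265/49 gives the monic gcd p+3.

3+p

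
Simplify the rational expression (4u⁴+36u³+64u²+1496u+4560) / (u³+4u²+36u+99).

(4u³+24u²−8u+1520)/(u²+u+33)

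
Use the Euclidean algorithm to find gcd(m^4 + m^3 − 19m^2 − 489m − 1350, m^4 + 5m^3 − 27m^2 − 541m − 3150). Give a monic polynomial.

By polynomial division,
  m^4 + m^3 − 19m^2 − 489m − 1350 = (m^4 + 5m^3 − 27m^2 − 541m − 3150) + (−4m^3 + 8m^2 + 52m + 1800)
  m^4 + 5m^3 − 27m^2 − 541m − 3150 = (−(1/4)m − 7/4)(−4m^3 + 8m^2 + 52m + 1800) + (0)
Last nonzero remainder: −4m^3 + 8m^2 + 52m + 1800. Dividing through by −4 gives the monic gcd m^3 − 2m^2 − 13m − 450.

m^3 − 2m^2 − 13m − 450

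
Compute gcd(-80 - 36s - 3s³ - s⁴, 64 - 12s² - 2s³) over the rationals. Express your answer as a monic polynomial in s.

4 + s

Euclidean algorithm in ℚ[s]:
  -s⁴ - 3s³ - 36s - 80 = ((1/2)s - 3/2)(-2s³ - 12s² + 64) + (-18s² - 68s + 16)
  -2s³ - 12s² + 64 = ((1/9)s + 20/81)(-18s² - 68s + 16) + ((1216/81)s + 4864/81)
  -18s² - 68s + 16 = (-(729/608)s + 81/304)((1216/81)s + 4864/81) + (0)
Last nonzero remainder: (1216/81)s + 4864/81. Dividing through by 1216/81 gives the monic gcd s + 4.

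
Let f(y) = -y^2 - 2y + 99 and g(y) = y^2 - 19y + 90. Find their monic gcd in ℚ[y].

y - 9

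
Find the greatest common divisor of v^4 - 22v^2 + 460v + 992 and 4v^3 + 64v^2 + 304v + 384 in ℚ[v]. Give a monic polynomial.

v^2 + 10v + 16

Repeated division with remainder:
  v^4 - 22v^2 + 460v + 992 = ((1/4)v - 4)(4v^3 + 64v^2 + 304v + 384) + (158v^2 + 1580v + 2528)
  4v^3 + 64v^2 + 304v + 384 = ((2/79)v + 12/79)(158v^2 + 1580v + 2528) + (0)
Last nonzero remainder: 158v^2 + 1580v + 2528. Dividing through by 158 gives the monic gcd v^2 + 10v + 16.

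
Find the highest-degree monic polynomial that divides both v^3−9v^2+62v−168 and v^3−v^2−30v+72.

Apply the Euclidean algorithm:
  v^3−9v^2+62v−168 = (v^3−v^2−30v+72) + (−8v^2+92v−240)
  v^3−v^2−30v+72 = (−(1/8)v−21/16)(−8v^2+92v−240) + ((243/4)v−243)
  −8v^2+92v−240 = (−(32/243)v+80/81)((243/4)v−243) + (0)
Last nonzero remainder: (243/4)v−243. Dividing through by 243/4 gives the monic gcd v−4.

v−4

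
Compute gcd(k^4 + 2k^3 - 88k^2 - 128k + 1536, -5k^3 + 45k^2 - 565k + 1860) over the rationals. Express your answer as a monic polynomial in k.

By polynomial division,
  k^4 + 2k^3 - 88k^2 - 128k + 1536 = (-(1/5)k - 11/5)(-5k^3 + 45k^2 - 565k + 1860) + (-102k^2 - 999k + 5628)
  -5k^3 + 45k^2 - 565k + 1860 = ((5/102)k - 1065/1156)(-102k^2 - 999k + 5628) + (-(2035995/1156)k + 2035995/289)
  -102k^2 - 999k + 5628 = ((39304/678665)k + 542164/678665)(-(2035995/1156)k + 2035995/289) + (0)
Last nonzero remainder: -(2035995/1156)k + 2035995/289. Dividing through by -2035995/1156 gives the monic gcd k - 4.

k - 4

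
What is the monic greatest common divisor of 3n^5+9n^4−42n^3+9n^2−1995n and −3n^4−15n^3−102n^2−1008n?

n^2+7n

Euclidean algorithm in ℚ[n]:
  3n^5+9n^4−42n^3+9n^2−1995n = (−n+2)(−3n^4−15n^3−102n^2−1008n) + (−114n^3−795n^2+21n)
  −3n^4−15n^3−102n^2−1008n = ((1/38)n−75/1444)(−114n^3−795n^2+21n) + (−(207711/1444)n^2−(1453977/1444)n)
  −114n^3−795n^2+21n = ((54872/69237)n−1444/69237)(−(207711/1444)n^2−(1453977/1444)n) + (0)
Last nonzero remainder: −(207711/1444)n^2−(1453977/1444)n. Dividing through by −207711/1444 gives the monic gcd n^2+7n.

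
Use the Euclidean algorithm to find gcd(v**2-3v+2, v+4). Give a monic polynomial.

1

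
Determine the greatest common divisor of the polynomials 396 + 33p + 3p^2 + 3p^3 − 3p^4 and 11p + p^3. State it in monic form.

Apply the Euclidean algorithm:
  −3p^4 + 3p^3 + 3p^2 + 33p + 396 = (−3p + 3)(p^3 + 11p) + (36p^2 + 396)
  p^3 + 11p = ((1/36)p)(36p^2 + 396) + (0)
Last nonzero remainder: 36p^2 + 396. Dividing through by 36 gives the monic gcd p^2 + 11.

11 + p^2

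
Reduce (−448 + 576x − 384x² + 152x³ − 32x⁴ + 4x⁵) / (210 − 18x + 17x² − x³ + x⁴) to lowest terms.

(−32 + 32x − 16x² + 4x³)/(15 + 3x + x²)

Repeated division with remainder:
  4x⁵ − 32x⁴ + 152x³ − 384x² + 576x − 448 = (4x − 28)(x⁴ − x³ + 17x² − 18x + 210) + (56x³ + 164x² − 768x + 5432)
  x⁴ − x³ + 17x² − 18x + 210 = ((1/56)x − 55/784)(56x³ + 164x² − 768x + 5432) + ((8275/196)x² − (8275/49)x + 8275/14)
  56x³ + 164x² − 768x + 5432 = ((10976/8275)x + 76048/8275)((8275/196)x² − (8275/49)x + 8275/14) + (0)
Last nonzero remainder: (8275/196)x² − (8275/49)x + 8275/14. Dividing through by 8275/196 gives the monic gcd x² − 4x + 14.
Cancel x² − 4x + 14 from numerator and denominator to get the reduced form.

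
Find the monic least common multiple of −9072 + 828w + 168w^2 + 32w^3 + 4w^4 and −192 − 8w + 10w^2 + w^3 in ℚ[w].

−108864 − 21816w + 2646w^2 + 1179w^3 + 202w^4 + 22w^5 + w^6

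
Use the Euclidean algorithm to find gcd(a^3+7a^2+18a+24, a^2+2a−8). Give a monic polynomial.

Repeated division with remainder:
  a^3+7a^2+18a+24 = (a+5)(a^2+2a−8) + (16a+64)
  a^2+2a−8 = ((1/16)a−1/8)(16a+64) + (0)
Last nonzero remainder: 16a+64. Dividing through by 16 gives the monic gcd a+4.

a+4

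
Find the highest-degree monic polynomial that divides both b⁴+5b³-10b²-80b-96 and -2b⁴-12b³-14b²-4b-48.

b²+7b+12

By polynomial division,
  b⁴+5b³-10b²-80b-96 = (-1/2)(-2b⁴-12b³-14b²-4b-48) + (-b³-17b²-82b-120)
  -2b⁴-12b³-14b²-4b-48 = (2b-22)(-b³-17b²-82b-120) + (-224b²-1568b-2688)
  -b³-17b²-82b-120 = ((1/224)b+5/112)(-224b²-1568b-2688) + (0)
Last nonzero remainder: -224b²-1568b-2688. Dividing through by -224 gives the monic gcd b²+7b+12.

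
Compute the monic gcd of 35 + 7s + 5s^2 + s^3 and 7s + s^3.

Euclidean algorithm in ℚ[s]:
  s^3 + 5s^2 + 7s + 35 = (s^3 + 7s) + (5s^2 + 35)
  s^3 + 7s = ((1/5)s)(5s^2 + 35) + (0)
Last nonzero remainder: 5s^2 + 35. Dividing through by 5 gives the monic gcd s^2 + 7.

7 + s^2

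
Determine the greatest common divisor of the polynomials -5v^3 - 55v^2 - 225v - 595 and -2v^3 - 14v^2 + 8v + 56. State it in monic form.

v + 7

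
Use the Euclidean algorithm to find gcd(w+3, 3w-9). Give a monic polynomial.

1

Euclidean algorithm in ℚ[w]:
  w+3 = (1/3)(3w-9) + (6)
  3w-9 = ((1/2)w-3/2)(6) + (0)
The last nonzero remainder is the constant 6, so the polynomials are coprime and gcd = 1.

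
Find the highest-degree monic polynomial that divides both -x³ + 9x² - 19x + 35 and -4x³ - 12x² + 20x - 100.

Apply the Euclidean algorithm:
  -x³ + 9x² - 19x + 35 = (1/4)(-4x³ - 12x² + 20x - 100) + (12x² - 24x + 60)
  -4x³ - 12x² + 20x - 100 = (-(1/3)x - 5/3)(12x² - 24x + 60) + (0)
Last nonzero remainder: 12x² - 24x + 60. Dividing through by 12 gives the monic gcd x² - 2x + 5.

x² - 2x + 5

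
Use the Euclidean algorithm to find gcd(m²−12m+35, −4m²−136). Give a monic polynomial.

1

Euclidean algorithm in ℚ[m]:
  m²−12m+35 = (−1/4)(−4m²−136) + (−12m+1)
  −4m²−136 = ((1/3)m+1/36)(−12m+1) + (−4897/36)
  −12m+1 = ((432/4897)m−36/4897)(−4897/36) + (0)
The last nonzero remainder is the constant −4897/36, so the polynomials are coprime and gcd = 1.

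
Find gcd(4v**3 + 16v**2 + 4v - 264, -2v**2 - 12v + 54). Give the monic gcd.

Euclidean algorithm in ℚ[v]:
  4v**3 + 16v**2 + 4v - 264 = (-2v + 4)(-2v**2 - 12v + 54) + (160v - 480)
  -2v**2 - 12v + 54 = (-(1/80)v - 9/80)(160v - 480) + (0)
Last nonzero remainder: 160v - 480. Dividing through by 160 gives the monic gcd v - 3.

v - 3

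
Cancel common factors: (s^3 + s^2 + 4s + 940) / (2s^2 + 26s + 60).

Euclidean algorithm in ℚ[s]:
  s^3 + s^2 + 4s + 940 = ((1/2)s − 6)(2s^2 + 26s + 60) + (130s + 1300)
  2s^2 + 26s + 60 = ((1/65)s + 3/65)(130s + 1300) + (0)
Last nonzero remainder: 130s + 1300. Dividing through by 130 gives the monic gcd s + 10.
Cancel s + 10 from numerator and denominator to get the reduced form.

(s^2 − 9s + 94)/(2s + 6)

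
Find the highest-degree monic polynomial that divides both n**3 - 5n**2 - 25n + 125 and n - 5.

Euclidean algorithm in ℚ[n]:
  n**3 - 5n**2 - 25n + 125 = (n**2 - 25)(n - 5) + (0)
The last nonzero remainder n - 5 is already monic.

n - 5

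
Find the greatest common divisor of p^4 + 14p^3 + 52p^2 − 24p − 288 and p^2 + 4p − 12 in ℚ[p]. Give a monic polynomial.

Repeated division with remainder:
  p^4 + 14p^3 + 52p^2 − 24p − 288 = (p^2 + 10p + 24)(p^2 + 4p − 12) + (0)
The last nonzero remainder p^2 + 4p − 12 is already monic.

p^2 + 4p − 12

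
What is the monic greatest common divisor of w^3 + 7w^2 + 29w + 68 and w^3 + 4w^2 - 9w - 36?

Repeated division with remainder:
  w^3 + 7w^2 + 29w + 68 = (w^3 + 4w^2 - 9w - 36) + (3w^2 + 38w + 104)
  w^3 + 4w^2 - 9w - 36 = ((1/3)w - 26/9)(3w^2 + 38w + 104) + ((595/9)w + 2380/9)
  3w^2 + 38w + 104 = ((27/595)w + 234/595)((595/9)w + 2380/9) + (0)
Last nonzero remainder: (595/9)w + 2380/9. Dividing through by 595/9 gives the monic gcd w + 4.

w + 4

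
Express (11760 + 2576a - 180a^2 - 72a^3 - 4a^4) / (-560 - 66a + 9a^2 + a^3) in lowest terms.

(168 - 4a - 4a^2)/(-8 + a)

Repeated division with remainder:
  -4a^4 - 72a^3 - 180a^2 + 2576a + 11760 = (-4a - 36)(a^3 + 9a^2 - 66a - 560) + (-120a^2 - 2040a - 8400)
  a^3 + 9a^2 - 66a - 560 = (-(1/120)a + 1/15)(-120a^2 - 2040a - 8400) + (0)
Last nonzero remainder: -120a^2 - 2040a - 8400. Dividing through by -120 gives the monic gcd a^2 + 17a + 70.
Cancel a^2 + 17a + 70 from numerator and denominator to get the reduced form.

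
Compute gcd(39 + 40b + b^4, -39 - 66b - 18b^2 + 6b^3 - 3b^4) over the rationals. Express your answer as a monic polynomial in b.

13 + 9b - 3b^2 + b^3

Apply the Euclidean algorithm:
  b^4 + 40b + 39 = (-1/3)(-3b^4 + 6b^3 - 18b^2 - 66b - 39) + (2b^3 - 6b^2 + 18b + 26)
  -3b^4 + 6b^3 - 18b^2 - 66b - 39 = (-(3/2)b - 3/2)(2b^3 - 6b^2 + 18b + 26) + (0)
Last nonzero remainder: 2b^3 - 6b^2 + 18b + 26. Dividing through by 2 gives the monic gcd b^3 - 3b^2 + 9b + 13.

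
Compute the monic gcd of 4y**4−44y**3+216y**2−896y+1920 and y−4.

Repeated division with remainder:
  4y**4−44y**3+216y**2−896y+1920 = (4y**3−28y**2+104y−480)(y−4) + (0)
The last nonzero remainder y−4 is already monic.

y−4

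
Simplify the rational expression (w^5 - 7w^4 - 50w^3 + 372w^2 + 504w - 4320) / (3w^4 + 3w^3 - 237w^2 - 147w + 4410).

(w^3 - 8w^2 - 12w + 144)/(3w^2 - 147)

Apply the Euclidean algorithm:
  w^5 - 7w^4 - 50w^3 + 372w^2 + 504w - 4320 = ((1/3)w - 8/3)(3w^4 + 3w^3 - 237w^2 - 147w + 4410) + (37w^3 - 211w^2 - 1358w + 7440)
  3w^4 + 3w^3 - 237w^2 - 147w + 4410 = ((3/37)w + 744/1369)(37w^3 - 211w^2 - 1358w + 7440) + (-(16731/1369)w^2 - (16731/1369)w + 501930/1369)
  37w^3 - 211w^2 - 1358w + 7440 = (-(50653/16731)w + 339512/16731)(-(16731/1369)w^2 - (16731/1369)w + 501930/1369) + (0)
Last nonzero remainder: -(16731/1369)w^2 - (16731/1369)w + 501930/1369. Dividing through by -16731/1369 gives the monic gcd w^2 + w - 30.
Cancel w^2 + w - 30 from numerator and denominator to get the reduced form.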